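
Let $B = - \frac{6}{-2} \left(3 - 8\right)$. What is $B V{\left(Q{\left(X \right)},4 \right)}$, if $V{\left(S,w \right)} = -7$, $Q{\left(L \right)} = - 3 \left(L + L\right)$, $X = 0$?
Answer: $105$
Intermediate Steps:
$Q{\left(L \right)} = - 6 L$ ($Q{\left(L \right)} = - 3 \cdot 2 L = - 6 L$)
$B = -15$ ($B = \left(-6\right) \left(- \frac{1}{2}\right) \left(-5\right) = 3 \left(-5\right) = -15$)
$B V{\left(Q{\left(X \right)},4 \right)} = \left(-15\right) \left(-7\right) = 105$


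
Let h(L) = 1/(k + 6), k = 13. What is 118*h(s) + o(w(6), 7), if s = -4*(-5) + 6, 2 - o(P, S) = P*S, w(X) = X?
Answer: -642/19 ≈ -33.789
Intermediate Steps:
o(P, S) = 2 - P*S
s = 26 (s = 20 + 6 = 26)
h(L) = 1/19 (h(L) = 1/(13 + 6) = 1/19)
118*h(s) + o(w(6), 7) = 118*(1/19) + (2 - 1*6*7) = 118/19 + (2 - 42) = 118/19 - 40 = -642/19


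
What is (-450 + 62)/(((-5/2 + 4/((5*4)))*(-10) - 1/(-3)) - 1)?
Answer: -1164/67 ≈ -17.373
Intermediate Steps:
(-450 + 62)/(((-5/2 + 4/((5*4)))*(-10) - 1/(-3)) - 1) = -388/(((-5*½ + 4/20)*(-10) - 1*(-⅓)) - 1) = -388/(((-5/2 + 4*(1/20))*(-10) + ⅓) - 1) = -388/(((-5/2 + ⅕)*(-10) + ⅓) - 1) = -388/((-23/10*(-10) + ⅓) - 1) = -388/((23 + ⅓) - 1) = -388/(70/3 - 1) = -388/67/3 = -388*3/67 = -1164/67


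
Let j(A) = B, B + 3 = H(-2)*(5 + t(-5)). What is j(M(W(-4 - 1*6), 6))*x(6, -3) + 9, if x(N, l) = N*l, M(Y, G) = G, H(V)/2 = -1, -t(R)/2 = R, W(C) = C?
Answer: 603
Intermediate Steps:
t(R) = -2*R
H(V) = -2 (H(V) = 2*(-1) = -2)
B = -33 (B = -3 - 2*(5 - 2*(-5)) = -3 - 2*(5 + 10) = -3 - 2*15 = -3 - 30 = -33)
j(A) = -33
j(M(W(-4 - 1*6), 6))*x(6, -3) + 9 = -198*(-3) + 9 = -33*(-18) + 9 = 594 + 9 = 603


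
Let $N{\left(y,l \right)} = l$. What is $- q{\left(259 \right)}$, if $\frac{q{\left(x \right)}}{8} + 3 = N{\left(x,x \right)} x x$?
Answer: $-138991808$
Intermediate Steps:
$q{\left(x \right)} = -24 + 8 x^{3}$ ($q{\left(x \right)} = -24 + 8 x x x = -24 + 8 x x^{2} = -24 + 8 x^{3}$)
$- q{\left(259 \right)} = - (-24 + 8 \cdot 259^{3}) = - (-24 + 8 \cdot 17373979) = - (-24 + 138991832) = \left(-1\right) 138991808 = -138991808$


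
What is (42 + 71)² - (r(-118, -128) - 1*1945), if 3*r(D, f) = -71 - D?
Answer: 44095/3 ≈ 14698.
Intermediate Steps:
r(D, f) = -71/3 - D/3 (r(D, f) = (-71 - D)/3 = -71/3 - D/3)
(42 + 71)² - (r(-118, -128) - 1*1945) = (42 + 71)² - ((-71/3 - ⅓*(-118)) - 1*1945) = 113² - ((-71/3 + 118/3) - 1945) = 12769 - (47/3 - 1945) = 12769 - 1*(-5788/3) = 12769 + 5788/3 = 44095/3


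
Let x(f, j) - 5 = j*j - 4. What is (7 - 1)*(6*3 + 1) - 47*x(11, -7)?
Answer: -2236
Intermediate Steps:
x(f, j) = 1 + j**2 (x(f, j) = 5 + (j*j - 4) = 5 + (j**2 - 4) = 5 + (-4 + j**2) = 1 + j**2)
(7 - 1)*(6*3 + 1) - 47*x(11, -7) = (7 - 1)*(6*3 + 1) - 47*(1 + (-7)**2) = 6*(18 + 1) - 47*(1 + 49) = 6*19 - 47*50 = 114 - 2350 = -2236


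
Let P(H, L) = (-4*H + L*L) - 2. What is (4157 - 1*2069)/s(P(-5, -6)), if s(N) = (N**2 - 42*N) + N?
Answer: 116/39 ≈ 2.9744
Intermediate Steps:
P(H, L) = -2 + L**2 - 4*H (P(H, L) = (-4*H + L**2) - 2 = (L**2 - 4*H) - 2 = -2 + L**2 - 4*H)
s(N) = N**2 - 41*N
(4157 - 1*2069)/s(P(-5, -6)) = (4157 - 1*2069)/(((-2 + (-6)**2 - 4*(-5))*(-41 + (-2 + (-6)**2 - 4*(-5))))) = (4157 - 2069)/(((-2 + 36 + 20)*(-41 + (-2 + 36 + 20)))) = 2088/((54*(-41 + 54))) = 2088/((54*13)) = 2088/702 = 2088*(1/702) = 116/39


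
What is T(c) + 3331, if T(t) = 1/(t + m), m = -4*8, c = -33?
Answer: 216514/65 ≈ 3331.0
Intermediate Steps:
m = -32
T(t) = 1/(-32 + t) (T(t) = 1/(t - 32) = 1/(-32 + t))
T(c) + 3331 = 1/(-32 - 33) + 3331 = 1/(-65) + 3331 = -1/65 + 3331 = 216514/65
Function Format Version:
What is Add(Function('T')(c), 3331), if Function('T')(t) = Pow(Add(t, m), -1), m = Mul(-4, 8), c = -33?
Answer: Rational(216514, 65) ≈ 3331.0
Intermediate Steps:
m = -32
Function('T')(t) = Pow(Add(-32, t), -1) (Function('T')(t) = Pow(Add(t, -32), -1) = Pow(Add(-32, t), -1))
Add(Function('T')(c), 3331) = Add(Pow(Add(-32, -33), -1), 3331) = Add(Pow(-65, -1), 3331) = Add(Rational(-1, 65), 3331) = Rational(216514, 65)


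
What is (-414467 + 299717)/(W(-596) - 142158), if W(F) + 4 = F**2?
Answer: -19125/35509 ≈ -0.53860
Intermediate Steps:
W(F) = -4 + F**2
(-414467 + 299717)/(W(-596) - 142158) = (-414467 + 299717)/((-4 + (-596)**2) - 142158) = -114750/((-4 + 355216) - 142158) = -114750/(355212 - 142158) = -114750/213054 = -114750*1/213054 = -19125/35509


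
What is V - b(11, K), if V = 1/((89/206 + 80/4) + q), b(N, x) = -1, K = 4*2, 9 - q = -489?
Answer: 107003/106797 ≈ 1.0019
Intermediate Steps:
q = 498 (q = 9 - 1*(-489) = 9 + 489 = 498)
K = 8
V = 206/106797 (V = 1/((89/206 + 80/4) + 498) = 1/((89*(1/206) + 80*(¼)) + 498) = 1/((89/206 + 20) + 498) = 1/(4209/206 + 498) = 1/(106797/206) = 206/106797 ≈ 0.0019289)
V - b(11, K) = 206/106797 - 1*(-1) = 206/106797 + 1 = 107003/106797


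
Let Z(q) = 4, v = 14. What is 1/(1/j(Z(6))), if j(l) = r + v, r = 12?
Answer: 26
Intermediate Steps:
j(l) = 26 (j(l) = 12 + 14 = 26)
1/(1/j(Z(6))) = 1/(1/26) = 26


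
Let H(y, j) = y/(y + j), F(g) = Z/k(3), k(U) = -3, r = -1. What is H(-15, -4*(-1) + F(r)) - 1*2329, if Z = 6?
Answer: -30262/13 ≈ -2327.8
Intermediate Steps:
F(g) = -2 (F(g) = 6/(-3) = 6*(-1/3) = -2)
H(y, j) = y/(j + y)
H(-15, -4*(-1) + F(r)) - 1*2329 = -15/((-4*(-1) - 2) - 15) - 1*2329 = -15/((4 - 2) - 15) - 2329 = -15/(2 - 15) - 2329 = -15/(-13) - 2329 = -15*(-1/13) - 2329 = 15/13 - 2329 = -30262/13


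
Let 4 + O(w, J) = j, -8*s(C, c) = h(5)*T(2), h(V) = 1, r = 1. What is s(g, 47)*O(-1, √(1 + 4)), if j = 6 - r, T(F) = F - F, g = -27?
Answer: 0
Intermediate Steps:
T(F) = 0
s(C, c) = 0 (s(C, c) = -0/8 = -⅛*0 = 0)
j = 5 (j = 6 - 1*1 = 6 - 1 = 5)
O(w, J) = 1 (O(w, J) = -4 + 5 = 1)
s(g, 47)*O(-1, √(1 + 4)) = 0*1 = 0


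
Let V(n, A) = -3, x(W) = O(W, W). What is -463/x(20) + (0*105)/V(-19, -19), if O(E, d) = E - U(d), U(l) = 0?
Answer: -463/20 ≈ -23.150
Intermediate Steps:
O(E, d) = E (O(E, d) = E - 1*0 = E + 0 = E)
x(W) = W
-463/x(20) + (0*105)/V(-19, -19) = -463/20 + (0*105)/(-3) = -463*1/20 + 0*(-⅓) = -463/20 + 0 = -463/20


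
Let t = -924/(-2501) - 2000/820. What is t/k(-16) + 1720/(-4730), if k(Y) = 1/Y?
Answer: 900972/27511 ≈ 32.750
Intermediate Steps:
t = -5176/2501 (t = -924*(-1/2501) - 2000*1/820 = 924/2501 - 100/41 = -5176/2501 ≈ -2.0696)
t/k(-16) + 1720/(-4730) = -5176/(2501*(1/(-16))) + 1720/(-4730) = -5176/(2501*(-1/16)) + 1720*(-1/4730) = -5176/2501*(-16) - 4/11 = 82816/2501 - 4/11 = 900972/27511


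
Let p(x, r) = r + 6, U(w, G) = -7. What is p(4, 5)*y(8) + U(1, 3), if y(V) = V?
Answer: 81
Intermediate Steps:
p(x, r) = 6 + r
p(4, 5)*y(8) + U(1, 3) = (6 + 5)*8 - 7 = 11*8 - 7 = 88 - 7 = 81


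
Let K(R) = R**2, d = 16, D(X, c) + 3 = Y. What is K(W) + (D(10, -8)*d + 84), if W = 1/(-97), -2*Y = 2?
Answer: 188181/9409 ≈ 20.000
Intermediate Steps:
Y = -1 (Y = -1/2*2 = -1)
D(X, c) = -4 (D(X, c) = -3 - 1 = -4)
W = -1/97 ≈ -0.010309
K(W) + (D(10, -8)*d + 84) = (-1/97)**2 + (-4*16 + 84) = 1/9409 + (-64 + 84) = 1/9409 + 20 = 188181/9409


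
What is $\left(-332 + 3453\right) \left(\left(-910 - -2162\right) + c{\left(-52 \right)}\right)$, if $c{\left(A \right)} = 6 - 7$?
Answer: $3904371$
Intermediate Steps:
$c{\left(A \right)} = -1$
$\left(-332 + 3453\right) \left(\left(-910 - -2162\right) + c{\left(-52 \right)}\right) = \left(-332 + 3453\right) \left(\left(-910 - -2162\right) - 1\right) = 3121 \left(\left(-910 + 2162\right) - 1\right) = 3121 \left(1252 - 1\right) = 3121 \cdot 1251 = 3904371$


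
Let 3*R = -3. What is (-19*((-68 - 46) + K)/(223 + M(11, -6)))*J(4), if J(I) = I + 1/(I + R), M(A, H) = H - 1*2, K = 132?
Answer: -1482/215 ≈ -6.8930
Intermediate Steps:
M(A, H) = -2 + H (M(A, H) = H - 2 = -2 + H)
R = -1 (R = (⅓)*(-3) = -1)
J(I) = I + 1/(-1 + I) (J(I) = I + 1/(I - 1) = I + 1/(-1 + I))
(-19*((-68 - 46) + K)/(223 + M(11, -6)))*J(4) = (-19*((-68 - 46) + 132)/(223 + (-2 - 6)))*((1 + 4² - 1*4)/(-1 + 4)) = (-19*(-114 + 132)/(223 - 8))*((1 + 16 - 4)/3) = (-342/215)*((⅓)*13) = -342/215*(13/3) = -19*18/215*(13/3) = -342/215*13/3 = -1482/215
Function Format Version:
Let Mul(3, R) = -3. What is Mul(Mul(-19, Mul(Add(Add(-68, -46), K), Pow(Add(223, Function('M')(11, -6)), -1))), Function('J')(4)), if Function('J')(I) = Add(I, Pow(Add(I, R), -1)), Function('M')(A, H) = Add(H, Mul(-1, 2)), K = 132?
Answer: Rational(-1482, 215) ≈ -6.8930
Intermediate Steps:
Function('M')(A, H) = Add(-2, H) (Function('M')(A, H) = Add(H, -2) = Add(-2, H))
R = -1 (R = Mul(Rational(1, 3), -3) = -1)
Function('J')(I) = Add(I, Pow(Add(-1, I), -1)) (Function('J')(I) = Add(I, Pow(Add(I, -1), -1)) = Add(I, Pow(Add(-1, I), -1)))
Mul(Mul(-19, Mul(Add(Add(-68, -46), K), Pow(Add(223, Function('M')(11, -6)), -1))), Function('J')(4)) = Mul(Mul(-19, Mul(Add(Add(-68, -46), 132), Pow(Add(223, Add(-2, -6)), -1))), Mul(Pow(Add(-1, 4), -1), Add(1, Pow(4, 2), Mul(-1, 4)))) = Mul(Mul(-19, Mul(Add(-114, 132), Pow(Add(223, -8), -1))), Mul(Pow(3, -1), Add(1, 16, -4))) = Mul(Mul(-19, Mul(18, Pow(215, -1))), Mul(Rational(1, 3), 13)) = Mul(Mul(-19, Mul(18, Rational(1, 215))), Rational(13, 3)) = Mul(Mul(-19, Rational(18, 215)), Rational(13, 3)) = Mul(Rational(-342, 215), Rational(13, 3)) = Rational(-1482, 215)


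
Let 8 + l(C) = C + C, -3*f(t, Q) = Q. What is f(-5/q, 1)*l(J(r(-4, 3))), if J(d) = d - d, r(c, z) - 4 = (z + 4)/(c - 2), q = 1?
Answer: 8/3 ≈ 2.6667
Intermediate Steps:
r(c, z) = 4 + (4 + z)/(-2 + c) (r(c, z) = 4 + (z + 4)/(c - 2) = 4 + (4 + z)/(-2 + c))
f(t, Q) = -Q/3
J(d) = 0
l(C) = -8 + 2*C (l(C) = -8 + (C + C) = -8 + 2*C)
f(-5/q, 1)*l(J(r(-4, 3))) = (-⅓*1)*(-8 + 2*0) = -(-8 + 0)/3 = -⅓*(-8) = 8/3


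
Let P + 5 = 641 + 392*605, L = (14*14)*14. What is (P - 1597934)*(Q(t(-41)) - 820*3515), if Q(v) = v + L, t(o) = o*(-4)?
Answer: 3916370476096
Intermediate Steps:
t(o) = -4*o
L = 2744 (L = 196*14 = 2744)
Q(v) = 2744 + v (Q(v) = v + 2744 = 2744 + v)
P = 237796 (P = -5 + (641 + 392*605) = -5 + (641 + 237160) = -5 + 237801 = 237796)
(P - 1597934)*(Q(t(-41)) - 820*3515) = (237796 - 1597934)*((2744 - 4*(-41)) - 820*3515) = -1360138*((2744 + 164) - 2882300) = -1360138*(2908 - 2882300) = -1360138*(-2879392) = 3916370476096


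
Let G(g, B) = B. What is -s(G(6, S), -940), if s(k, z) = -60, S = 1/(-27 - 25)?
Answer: 60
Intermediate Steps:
S = -1/52 (S = 1/(-52) = -1/52 ≈ -0.019231)
-s(G(6, S), -940) = -1*(-60) = 60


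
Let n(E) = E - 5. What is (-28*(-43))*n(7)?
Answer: 2408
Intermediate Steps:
n(E) = -5 + E
(-28*(-43))*n(7) = (-28*(-43))*(-5 + 7) = 1204*2 = 2408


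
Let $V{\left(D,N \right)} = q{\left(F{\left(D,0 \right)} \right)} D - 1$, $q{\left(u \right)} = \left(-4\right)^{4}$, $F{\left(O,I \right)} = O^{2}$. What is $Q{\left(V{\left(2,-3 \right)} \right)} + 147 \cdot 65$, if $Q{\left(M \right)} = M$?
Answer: $10066$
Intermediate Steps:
$q{\left(u \right)} = 256$
$V{\left(D,N \right)} = -1 + 256 D$ ($V{\left(D,N \right)} = 256 D - 1 = -1 + 256 D$)
$Q{\left(V{\left(2,-3 \right)} \right)} + 147 \cdot 65 = \left(-1 + 256 \cdot 2\right) + 147 \cdot 65 = \left(-1 + 512\right) + 9555 = 511 + 9555 = 10066$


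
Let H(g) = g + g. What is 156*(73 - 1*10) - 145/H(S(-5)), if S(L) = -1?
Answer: 19801/2 ≈ 9900.5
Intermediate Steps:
H(g) = 2*g
156*(73 - 1*10) - 145/H(S(-5)) = 156*(73 - 1*10) - 145/(2*(-1)) = 156*(73 - 10) - 145/(-2) = 156*63 - 145*(-½) = 9828 + 145/2 = 19801/2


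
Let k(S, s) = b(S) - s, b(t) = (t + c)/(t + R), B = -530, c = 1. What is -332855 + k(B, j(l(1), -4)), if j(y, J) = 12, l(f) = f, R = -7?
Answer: -178749050/537 ≈ -3.3287e+5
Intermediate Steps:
b(t) = (1 + t)/(-7 + t) (b(t) = (t + 1)/(t - 7) = (1 + t)/(-7 + t))
k(S, s) = -s + (1 + S)/(-7 + S) (k(S, s) = (1 + S)/(-7 + S) - s = -s + (1 + S)/(-7 + S))
-332855 + k(B, j(l(1), -4)) = -332855 + (1 - 530 - 1*12*(-7 - 530))/(-7 - 530) = -332855 + (1 - 530 - 1*12*(-537))/(-537) = -332855 - (1 - 530 + 6444)/537 = -332855 - 1/537*5915 = -332855 - 5915/537 = -178749050/537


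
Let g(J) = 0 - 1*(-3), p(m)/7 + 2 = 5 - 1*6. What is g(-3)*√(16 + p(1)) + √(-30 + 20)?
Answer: I*(√10 + 3*√5) ≈ 9.8705*I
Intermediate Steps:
p(m) = -21 (p(m) = -14 + 7*(5 - 1*6) = -14 + 7*(5 - 6) = -14 + 7*(-1) = -14 - 7 = -21)
g(J) = 3 (g(J) = 0 + 3 = 3)
g(-3)*√(16 + p(1)) + √(-30 + 20) = 3*√(16 - 21) + √(-30 + 20) = 3*√(-5) + √(-10) = 3*(I*√5) + I*√10 = 3*I*√5 + I*√10 = I*√10 + 3*I*√5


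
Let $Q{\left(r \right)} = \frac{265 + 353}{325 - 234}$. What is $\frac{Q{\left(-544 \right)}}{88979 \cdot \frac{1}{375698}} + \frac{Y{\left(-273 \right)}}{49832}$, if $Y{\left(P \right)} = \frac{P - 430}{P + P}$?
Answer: $\frac{69420432937325}{2420964834288} \approx 28.675$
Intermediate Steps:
$Y{\left(P \right)} = \frac{-430 + P}{2 P}$
$Q{\left(r \right)} = \frac{618}{91}$
$\frac{Q{\left(-544 \right)}}{88979 \cdot \frac{1}{375698}} + \frac{Y{\left(-273 \right)}}{49832} = \frac{618}{91 \cdot \frac{88979}{375698}} + \frac{\frac{1}{2} \frac{1}{-273} \left(-430 - 273\right)}{49832} = \frac{618}{91 \cdot 88979 \cdot \frac{1}{375698}} + \frac{1}{2} \left(- \frac{1}{273}\right) \left(-703\right) \frac{1}{49832} = \frac{618}{91 \cdot \frac{88979}{375698}} + \frac{703}{546} \cdot \frac{1}{49832} = \frac{618}{91} \cdot \frac{375698}{88979} + \frac{703}{27208272} = \frac{232181364}{8097089} + \frac{703}{27208272} = \frac{69420432937325}{2420964834288}$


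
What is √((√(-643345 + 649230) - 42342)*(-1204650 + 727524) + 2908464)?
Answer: √(20205377556 - 477126*√5885) ≈ 1.4202e+5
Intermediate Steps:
√((√(-643345 + 649230) - 42342)*(-1204650 + 727524) + 2908464) = √((√5885 - 42342)*(-477126) + 2908464) = √((-42342 + √5885)*(-477126) + 2908464) = √((20202469092 - 477126*√5885) + 2908464) = √(20205377556 - 477126*√5885)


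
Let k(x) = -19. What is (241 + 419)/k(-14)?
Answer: -660/19 ≈ -34.737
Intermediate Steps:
(241 + 419)/k(-14) = (241 + 419)/(-19) = 660*(-1/19) = -660/19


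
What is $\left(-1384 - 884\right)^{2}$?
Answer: $5143824$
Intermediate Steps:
$\left(-1384 - 884\right)^{2} = \left(-2268\right)^{2} = 5143824$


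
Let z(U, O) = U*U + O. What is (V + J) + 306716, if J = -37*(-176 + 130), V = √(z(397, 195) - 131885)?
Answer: 308418 + √25919 ≈ 3.0858e+5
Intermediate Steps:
z(U, O) = O + U² (z(U, O) = U² + O = O + U²)
V = √25919 (V = √((195 + 397²) - 131885) = √((195 + 157609) - 131885) = √(157804 - 131885) = √25919 ≈ 160.99)
J = 1702 (J = -37*(-46) = 1702)
(V + J) + 306716 = (√25919 + 1702) + 306716 = (1702 + √25919) + 306716 = 308418 + √25919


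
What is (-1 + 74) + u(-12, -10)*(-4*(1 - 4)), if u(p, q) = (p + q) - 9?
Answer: -299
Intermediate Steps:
u(p, q) = -9 + p + q
(-1 + 74) + u(-12, -10)*(-4*(1 - 4)) = (-1 + 74) + (-9 - 12 - 10)*(-4*(1 - 4)) = 73 - (-124)*(-3) = 73 - 31*12 = 73 - 372 = -299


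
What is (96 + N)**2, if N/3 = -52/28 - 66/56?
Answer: 5919489/784 ≈ 7550.4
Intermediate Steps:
N = -255/28 (N = 3*(-52/28 - 66/56) = 3*(-52*1/28 - 66*1/56) = 3*(-13/7 - 33/28) = 3*(-85/28) = -255/28 ≈ -9.1071)
(96 + N)**2 = (96 - 255/28)**2 = (2433/28)**2 = 5919489/784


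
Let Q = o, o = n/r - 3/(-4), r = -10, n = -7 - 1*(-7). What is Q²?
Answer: 9/16 ≈ 0.56250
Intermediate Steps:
n = 0 (n = -7 + 7 = 0)
o = ¾ (o = 0/(-10) - 3/(-4) = 0*(-⅒) - 3*(-¼) = 0 + ¾ = ¾ ≈ 0.75000)
Q = ¾ ≈ 0.75000
Q² = (¾)² = 9/16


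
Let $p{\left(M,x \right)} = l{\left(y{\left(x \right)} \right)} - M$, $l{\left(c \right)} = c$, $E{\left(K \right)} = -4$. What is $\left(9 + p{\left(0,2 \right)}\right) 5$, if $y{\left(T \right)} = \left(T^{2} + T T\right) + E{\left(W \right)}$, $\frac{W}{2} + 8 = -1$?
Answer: $65$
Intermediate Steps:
$W = -18$ ($W = -16 + 2 \left(-1\right) = -16 - 2 = -18$)
$y{\left(T \right)} = -4 + 2 T^{2}$ ($y{\left(T \right)} = \left(T^{2} + T T\right) - 4 = \left(T^{2} + T^{2}\right) - 4 = 2 T^{2} - 4 = -4 + 2 T^{2}$)
$p{\left(M,x \right)} = -4 - M + 2 x^{2}$ ($p{\left(M,x \right)} = \left(-4 + 2 x^{2}\right) - M = -4 - M + 2 x^{2}$)
$\left(9 + p{\left(0,2 \right)}\right) 5 = \left(9 - \left(4 - 2 \cdot 2^{2}\right)\right) 5 = \left(9 + \left(-4 + 0 + 2 \cdot 4\right)\right) 5 = \left(9 + \left(-4 + 0 + 8\right)\right) 5 = \left(9 + 4\right) 5 = 13 \cdot 5 = 65$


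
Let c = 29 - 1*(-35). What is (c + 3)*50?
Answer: 3350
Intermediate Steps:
c = 64 (c = 29 + 35 = 64)
(c + 3)*50 = (64 + 3)*50 = 67*50 = 3350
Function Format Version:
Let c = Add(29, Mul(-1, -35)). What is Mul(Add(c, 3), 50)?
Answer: 3350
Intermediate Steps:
c = 64 (c = Add(29, 35) = 64)
Mul(Add(c, 3), 50) = Mul(Add(64, 3), 50) = Mul(67, 50) = 3350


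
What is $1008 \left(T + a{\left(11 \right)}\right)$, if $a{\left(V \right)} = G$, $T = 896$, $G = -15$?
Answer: $888048$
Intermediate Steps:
$a{\left(V \right)} = -15$
$1008 \left(T + a{\left(11 \right)}\right) = 1008 \left(896 - 15\right) = 1008 \cdot 881 = 888048$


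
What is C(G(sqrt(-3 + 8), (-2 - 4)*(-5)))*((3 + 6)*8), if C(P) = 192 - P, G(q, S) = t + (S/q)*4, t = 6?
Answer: 13392 - 1728*sqrt(5) ≈ 9528.1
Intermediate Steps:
G(q, S) = 6 + 4*S/q (G(q, S) = 6 + (S/q)*4 = 6 + 4*S/q)
C(G(sqrt(-3 + 8), (-2 - 4)*(-5)))*((3 + 6)*8) = (192 - (6 + 4*((-2 - 4)*(-5))/(sqrt(-3 + 8))))*((3 + 6)*8) = (192 - (6 + 4*(-6*(-5))/(sqrt(5))))*(9*8) = (192 - (6 + 4*30*(sqrt(5)/5)))*72 = (192 - (6 + 24*sqrt(5)))*72 = (192 + (-6 - 24*sqrt(5)))*72 = (186 - 24*sqrt(5))*72 = 13392 - 1728*sqrt(5)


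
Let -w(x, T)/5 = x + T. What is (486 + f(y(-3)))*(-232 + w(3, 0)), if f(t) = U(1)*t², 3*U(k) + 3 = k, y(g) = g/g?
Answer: -359632/3 ≈ -1.1988e+5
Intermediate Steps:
y(g) = 1
U(k) = -1 + k/3
w(x, T) = -5*T - 5*x (w(x, T) = -5*(x + T) = -5*(T + x) = -5*T - 5*x)
f(t) = -2*t²/3 (f(t) = (-1 + (⅓)*1)*t² = (-1 + ⅓)*t² = -2*t²/3)
(486 + f(y(-3)))*(-232 + w(3, 0)) = (486 - ⅔*1²)*(-232 + (-5*0 - 5*3)) = (486 - ⅔*1)*(-232 + (0 - 15)) = (486 - ⅔)*(-232 - 15) = (1456/3)*(-247) = -359632/3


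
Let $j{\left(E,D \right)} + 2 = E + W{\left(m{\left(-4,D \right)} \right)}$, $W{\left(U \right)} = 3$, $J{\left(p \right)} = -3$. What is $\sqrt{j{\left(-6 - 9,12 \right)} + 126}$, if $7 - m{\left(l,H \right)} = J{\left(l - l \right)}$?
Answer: $4 \sqrt{7} \approx 10.583$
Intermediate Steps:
$m{\left(l,H \right)} = 10$ ($m{\left(l,H \right)} = 7 - -3 = 7 + 3 = 10$)
$j{\left(E,D \right)} = 1 + E$ ($j{\left(E,D \right)} = -2 + \left(E + 3\right) = -2 + \left(3 + E\right) = 1 + E$)
$\sqrt{j{\left(-6 - 9,12 \right)} + 126} = \sqrt{\left(1 - 15\right) + 126} = \sqrt{-14 + 126} = \sqrt{112} = 4 \sqrt{7}$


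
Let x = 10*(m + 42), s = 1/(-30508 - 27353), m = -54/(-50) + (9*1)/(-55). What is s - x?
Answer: -1365751099/3182355 ≈ -429.16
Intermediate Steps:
m = 252/275 (m = -54*(-1/50) + 9*(-1/55) = 27/25 - 9/55 = 252/275 ≈ 0.91636)
s = -1/57861 (s = 1/(-57861) = -1/57861 ≈ -1.7283e-5)
x = 23604/55 (x = 10*(252/275 + 42) = 10*(11802/275) = 23604/55 ≈ 429.16)
s - x = -1/57861 - 1*23604/55 = -1/57861 - 23604/55 = -1365751099/3182355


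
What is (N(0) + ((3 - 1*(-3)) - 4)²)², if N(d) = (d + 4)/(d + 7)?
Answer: 1024/49 ≈ 20.898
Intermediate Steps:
N(d) = (4 + d)/(7 + d)
(N(0) + ((3 - 1*(-3)) - 4)²)² = ((4 + 0)/(7 + 0) + ((3 - 1*(-3)) - 4)²)² = (4/7 + ((3 + 3) - 4)²)² = ((⅐)*4 + (6 - 4)²)² = (4/7 + 2²)² = (4/7 + 4)² = (32/7)² = 1024/49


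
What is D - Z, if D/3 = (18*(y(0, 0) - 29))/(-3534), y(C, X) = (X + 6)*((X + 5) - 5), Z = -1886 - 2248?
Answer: 2435187/589 ≈ 4134.4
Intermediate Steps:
Z = -4134
y(C, X) = X*(6 + X) (y(C, X) = (6 + X)*((5 + X) - 5) = (6 + X)*X = X*(6 + X))
D = 261/589 (D = 3*((18*(0*(6 + 0) - 29))/(-3534)) = 3*((18*(0*6 - 29))*(-1/3534)) = 3*((18*(0 - 29))*(-1/3534)) = 3*((18*(-29))*(-1/3534)) = 3*(-522*(-1/3534)) = 3*(87/589) = 261/589 ≈ 0.44312)
D - Z = 261/589 - 1*(-4134) = 261/589 + 4134 = 2435187/589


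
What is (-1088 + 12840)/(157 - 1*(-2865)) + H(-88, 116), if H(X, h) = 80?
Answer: 126756/1511 ≈ 83.889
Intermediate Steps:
(-1088 + 12840)/(157 - 1*(-2865)) + H(-88, 116) = (-1088 + 12840)/(157 - 1*(-2865)) + 80 = 11752/(157 + 2865) + 80 = 11752/3022 + 80 = 11752*(1/3022) + 80 = 5876/1511 + 80 = 126756/1511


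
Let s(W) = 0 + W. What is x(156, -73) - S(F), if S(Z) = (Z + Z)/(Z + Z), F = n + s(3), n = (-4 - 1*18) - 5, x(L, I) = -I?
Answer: 72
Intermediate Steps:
n = -27 (n = (-4 - 18) - 5 = -22 - 5 = -27)
s(W) = W
F = -24 (F = -27 + 3 = -24)
S(Z) = 1 (S(Z) = (2*Z)/((2*Z)) = (2*Z)*(1/(2*Z)) = 1)
x(156, -73) - S(F) = -1*(-73) - 1*1 = 73 - 1 = 72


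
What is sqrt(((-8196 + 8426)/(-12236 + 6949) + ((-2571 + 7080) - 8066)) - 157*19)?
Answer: I*sqrt(182809709270)/5287 ≈ 80.87*I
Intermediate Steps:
sqrt(((-8196 + 8426)/(-12236 + 6949) + ((-2571 + 7080) - 8066)) - 157*19) = sqrt((230/(-5287) + (4509 - 8066)) - 2983) = sqrt((230*(-1/5287) - 3557) - 2983) = sqrt((-230/5287 - 3557) - 2983) = sqrt(-18806089/5287 - 2983) = sqrt(-34577210/5287) = I*sqrt(182809709270)/5287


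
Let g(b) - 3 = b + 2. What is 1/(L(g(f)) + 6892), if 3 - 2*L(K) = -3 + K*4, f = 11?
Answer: 1/6863 ≈ 0.00014571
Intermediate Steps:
g(b) = 5 + b (g(b) = 3 + (b + 2) = 3 + (2 + b) = 5 + b)
L(K) = 3 - 2*K (L(K) = 3/2 - (-3 + K*4)/2 = 3/2 - (-3 + 4*K)/2 = 3/2 + (3/2 - 2*K) = 3 - 2*K)
1/(L(g(f)) + 6892) = 1/((3 - 2*(5 + 11)) + 6892) = 1/((3 - 2*16) + 6892) = 1/((3 - 32) + 6892) = 1/(-29 + 6892) = 1/6863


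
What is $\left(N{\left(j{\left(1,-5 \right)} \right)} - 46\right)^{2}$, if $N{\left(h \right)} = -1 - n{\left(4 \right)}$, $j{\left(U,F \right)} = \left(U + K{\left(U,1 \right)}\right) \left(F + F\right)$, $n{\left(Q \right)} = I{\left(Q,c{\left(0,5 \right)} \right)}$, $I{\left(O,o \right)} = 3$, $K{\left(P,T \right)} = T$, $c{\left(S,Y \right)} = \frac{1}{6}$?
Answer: $2500$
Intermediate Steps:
$c{\left(S,Y \right)} = \frac{1}{6}$
$n{\left(Q \right)} = 3$
$j{\left(U,F \right)} = 2 F \left(1 + U\right)$ ($j{\left(U,F \right)} = \left(U + 1\right) \left(F + F\right) = \left(1 + U\right) 2 F = 2 F \left(1 + U\right)$)
$N{\left(h \right)} = -4$ ($N{\left(h \right)} = -1 - 3 = -4$)
$\left(N{\left(j{\left(1,-5 \right)} \right)} - 46\right)^{2} = \left(-4 - 46\right)^{2} = \left(-50\right)^{2} = 2500$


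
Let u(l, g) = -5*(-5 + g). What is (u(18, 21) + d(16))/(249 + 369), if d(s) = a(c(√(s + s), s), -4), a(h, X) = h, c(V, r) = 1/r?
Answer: -1279/9888 ≈ -0.12935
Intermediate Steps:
u(l, g) = 25 - 5*g
d(s) = 1/s
(u(18, 21) + d(16))/(249 + 369) = ((25 - 5*21) + 1/16)/(249 + 369) = ((25 - 105) + 1/16)/618 = (-80 + 1/16)*(1/618) = -1279/16*1/618 = -1279/9888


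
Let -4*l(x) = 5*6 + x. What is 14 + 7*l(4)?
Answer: -91/2 ≈ -45.500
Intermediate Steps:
l(x) = -15/2 - x/4 (l(x) = -(5*6 + x)/4 = -(30 + x)/4 = -15/2 - x/4)
14 + 7*l(4) = 14 + 7*(-15/2 - ¼*4) = 14 + 7*(-15/2 - 1) = 14 + 7*(-17/2) = 14 - 119/2 = -91/2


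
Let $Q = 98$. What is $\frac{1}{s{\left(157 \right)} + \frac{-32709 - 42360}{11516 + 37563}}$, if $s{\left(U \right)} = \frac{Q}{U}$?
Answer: $- \frac{7705403}{6976091} \approx -1.1045$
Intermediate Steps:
$s{\left(U \right)} = \frac{98}{U}$
$\frac{1}{s{\left(157 \right)} + \frac{-32709 - 42360}{11516 + 37563}} = \frac{1}{\frac{98}{157} + \frac{-32709 - 42360}{11516 + 37563}} = \frac{1}{98 \cdot \frac{1}{157} - \frac{75069}{49079}} = \frac{1}{\frac{98}{157} - \frac{75069}{49079}} = \frac{1}{- \frac{6976091}{7705403}} = - \frac{7705403}{6976091}$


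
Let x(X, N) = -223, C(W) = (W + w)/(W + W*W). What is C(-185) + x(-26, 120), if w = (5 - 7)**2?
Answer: -7591101/34040 ≈ -223.01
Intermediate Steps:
w = 4 (w = (-2)**2 = 4)
C(W) = (4 + W)/(W + W**2) (C(W) = (W + 4)/(W + W*W) = (4 + W)/(W + W**2))
C(-185) + x(-26, 120) = (4 - 185)/((-185)*(1 - 185)) - 223 = -1/185*(-181)/(-184) - 223 = -1/185*(-1/184)*(-181) - 223 = -181/34040 - 223 = -7591101/34040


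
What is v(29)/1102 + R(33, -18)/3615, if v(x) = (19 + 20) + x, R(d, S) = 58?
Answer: 154868/1991865 ≈ 0.077750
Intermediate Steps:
v(x) = 39 + x
v(29)/1102 + R(33, -18)/3615 = (39 + 29)/1102 + 58/3615 = 68*(1/1102) + 58*(1/3615) = 34/551 + 58/3615 = 154868/1991865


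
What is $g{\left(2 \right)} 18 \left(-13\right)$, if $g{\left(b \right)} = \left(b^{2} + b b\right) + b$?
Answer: $-2340$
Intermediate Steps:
$g{\left(b \right)} = b + 2 b^{2}$ ($g{\left(b \right)} = \left(b^{2} + b^{2}\right) + b = 2 b^{2} + b = b + 2 b^{2}$)
$g{\left(2 \right)} 18 \left(-13\right) = 2 \left(1 + 2 \cdot 2\right) 18 \left(-13\right) = 2 \left(1 + 4\right) \left(-234\right) = 2 \cdot 5 \left(-234\right) = 10 \left(-234\right) = -2340$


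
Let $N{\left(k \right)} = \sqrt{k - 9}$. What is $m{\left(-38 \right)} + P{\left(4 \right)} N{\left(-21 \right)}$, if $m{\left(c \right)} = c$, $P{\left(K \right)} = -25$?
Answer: $-38 - 25 i \sqrt{30} \approx -38.0 - 136.93 i$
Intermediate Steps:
$N{\left(k \right)} = \sqrt{-9 + k}$
$m{\left(-38 \right)} + P{\left(4 \right)} N{\left(-21 \right)} = -38 - 25 \sqrt{-9 - 21} = -38 - 25 \sqrt{-30} = -38 - 25 i \sqrt{30}$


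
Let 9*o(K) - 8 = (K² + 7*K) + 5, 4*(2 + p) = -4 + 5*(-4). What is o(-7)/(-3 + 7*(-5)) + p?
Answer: -2749/342 ≈ -8.0380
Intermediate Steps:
p = -8 (p = -2 + (-4 + 5*(-4))/4 = -2 + (-4 - 20)/4 = -2 + (¼)*(-24) = -2 - 6 = -8)
o(K) = 13/9 + K²/9 + 7*K/9 (o(K) = 8/9 + ((K² + 7*K) + 5)/9 = 8/9 + (5 + K² + 7*K)/9 = 8/9 + (5/9 + K²/9 + 7*K/9) = 13/9 + K²/9 + 7*K/9)
o(-7)/(-3 + 7*(-5)) + p = (13/9 + (⅑)*(-7)² + (7/9)*(-7))/(-3 + 7*(-5)) - 8 = (13/9 + (⅑)*49 - 49/9)/(-3 - 35) - 8 = (13/9 + 49/9 - 49/9)/(-38) - 8 = (13/9)*(-1/38) - 8 = -13/342 - 8 = -2749/342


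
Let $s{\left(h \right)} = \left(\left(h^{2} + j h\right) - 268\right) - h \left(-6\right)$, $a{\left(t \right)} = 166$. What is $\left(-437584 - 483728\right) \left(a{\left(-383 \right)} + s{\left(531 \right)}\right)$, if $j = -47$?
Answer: $-239622195456$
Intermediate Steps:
$s{\left(h \right)} = -268 + h^{2} - 41 h$ ($s{\left(h \right)} = \left(\left(h^{2} - 47 h\right) - 268\right) - h \left(-6\right) = \left(-268 + h^{2} - 47 h\right) - - 6 h = \left(-268 + h^{2} - 47 h\right) + 6 h = -268 + h^{2} - 41 h$)
$\left(-437584 - 483728\right) \left(a{\left(-383 \right)} + s{\left(531 \right)}\right) = \left(-437584 - 483728\right) \left(166 - \left(22039 - 281961\right)\right) = - 921312 \left(166 - -259922\right) = - 921312 \left(166 + 259922\right) = \left(-921312\right) 260088 = -239622195456$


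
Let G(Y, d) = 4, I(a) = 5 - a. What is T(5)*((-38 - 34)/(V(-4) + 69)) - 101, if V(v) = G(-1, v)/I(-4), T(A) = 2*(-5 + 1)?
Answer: -57941/625 ≈ -92.706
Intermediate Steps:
T(A) = -8 (T(A) = 2*(-4) = -8)
V(v) = 4/9 (V(v) = 4/(5 - 1*(-4)) = 4/(5 + 4) = 4/9)
T(5)*((-38 - 34)/(V(-4) + 69)) - 101 = -8*(-38 - 34)/(4/9 + 69) - 101 = -(-576)/625/9 - 101 = -(-576)*9/625 - 101 = -8*(-648/625) - 101 = 5184/625 - 101 = -57941/625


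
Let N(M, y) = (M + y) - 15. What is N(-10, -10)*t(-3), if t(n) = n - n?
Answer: 0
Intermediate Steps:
t(n) = 0
N(M, y) = -15 + M + y
N(-10, -10)*t(-3) = (-15 - 10 - 10)*0 = -35*0 = 0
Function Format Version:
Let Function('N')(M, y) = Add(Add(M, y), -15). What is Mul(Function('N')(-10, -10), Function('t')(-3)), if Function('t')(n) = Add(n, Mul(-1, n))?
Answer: 0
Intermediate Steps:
Function('t')(n) = 0
Function('N')(M, y) = Add(-15, M, y)
Mul(Function('N')(-10, -10), Function('t')(-3)) = Mul(Add(-15, -10, -10), 0) = Mul(-35, 0) = 0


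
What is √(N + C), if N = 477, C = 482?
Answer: √959 ≈ 30.968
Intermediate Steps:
√(N + C) = √(477 + 482) = √959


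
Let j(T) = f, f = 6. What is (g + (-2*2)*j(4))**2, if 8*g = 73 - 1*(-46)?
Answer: 5329/64 ≈ 83.266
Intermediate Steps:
g = 119/8 (g = (73 - 1*(-46))/8 = (73 + 46)/8 = (1/8)*119 = 119/8 ≈ 14.875)
j(T) = 6
(g + (-2*2)*j(4))**2 = (119/8 - 2*2*6)**2 = (119/8 - 4*6)**2 = (119/8 - 24)**2 = (-73/8)**2 = 5329/64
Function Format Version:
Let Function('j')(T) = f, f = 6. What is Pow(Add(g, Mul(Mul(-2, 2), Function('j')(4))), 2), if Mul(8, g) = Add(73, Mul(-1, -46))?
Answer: Rational(5329, 64) ≈ 83.266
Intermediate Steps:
g = Rational(119, 8) (g = Mul(Rational(1, 8), Add(73, Mul(-1, -46))) = Mul(Rational(1, 8), Add(73, 46)) = Mul(Rational(1, 8), 119) = Rational(119, 8) ≈ 14.875)
Function('j')(T) = 6
Pow(Add(g, Mul(Mul(-2, 2), Function('j')(4))), 2) = Pow(Add(Rational(119, 8), Mul(Mul(-2, 2), 6)), 2) = Pow(Add(Rational(119, 8), Mul(-4, 6)), 2) = Pow(Add(Rational(119, 8), -24), 2) = Pow(Rational(-73, 8), 2) = Rational(5329, 64)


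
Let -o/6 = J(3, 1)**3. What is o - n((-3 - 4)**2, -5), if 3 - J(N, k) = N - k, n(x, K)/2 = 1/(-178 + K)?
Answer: -1096/183 ≈ -5.9891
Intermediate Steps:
n(x, K) = 2/(-178 + K)
J(N, k) = 3 + k - N (J(N, k) = 3 - (N - k) = 3 + (k - N) = 3 + k - N)
o = -6 (o = -6*(3 + 1 - 1*3)**3 = -6*(3 + 1 - 3)**3 = -6*1**3 = -6*1 = -6)
o - n((-3 - 4)**2, -5) = -6 - 2/(-178 - 5) = -6 - 2/(-183) = -6 - 2*(-1)/183 = -6 - 1*(-2/183) = -6 + 2/183 = -1096/183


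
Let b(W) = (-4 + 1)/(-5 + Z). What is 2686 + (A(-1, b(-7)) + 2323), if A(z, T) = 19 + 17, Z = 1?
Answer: 5045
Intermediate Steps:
b(W) = 3/4 (b(W) = (-4 + 1)/(-5 + 1) = -3/(-4) = -3*(-1/4) = 3/4)
A(z, T) = 36
2686 + (A(-1, b(-7)) + 2323) = 2686 + (36 + 2323) = 2686 + 2359 = 5045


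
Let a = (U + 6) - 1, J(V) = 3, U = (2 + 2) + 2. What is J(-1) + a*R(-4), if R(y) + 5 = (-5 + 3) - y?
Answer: -30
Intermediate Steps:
U = 6 (U = 4 + 2 = 6)
R(y) = -7 - y (R(y) = -5 + ((-5 + 3) - y) = -5 + (-2 - y) = -7 - y)
a = 11 (a = (6 + 6) - 1 = 12 - 1 = 11)
J(-1) + a*R(-4) = 3 + 11*(-7 - 1*(-4)) = 3 + 11*(-7 + 4) = 3 + 11*(-3) = 3 - 33 = -30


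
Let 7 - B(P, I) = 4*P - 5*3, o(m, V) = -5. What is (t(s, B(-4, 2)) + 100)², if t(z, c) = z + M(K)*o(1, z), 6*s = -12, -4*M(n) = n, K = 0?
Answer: 9604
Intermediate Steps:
M(n) = -n/4
s = -2 (s = (⅙)*(-12) = -2)
B(P, I) = 22 - 4*P (B(P, I) = 7 - (4*P - 5*3) = 7 - (4*P - 15) = 7 - (-15 + 4*P) = 7 + (15 - 4*P) = 22 - 4*P)
t(z, c) = z (t(z, c) = z - ¼*0*(-5) = z + 0*(-5) = z + 0 = z)
(t(s, B(-4, 2)) + 100)² = (-2 + 100)² = 98² = 9604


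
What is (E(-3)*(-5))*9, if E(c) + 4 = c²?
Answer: -225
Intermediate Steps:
E(c) = -4 + c²
(E(-3)*(-5))*9 = ((-4 + (-3)²)*(-5))*9 = ((-4 + 9)*(-5))*9 = (5*(-5))*9 = -25*9 = -225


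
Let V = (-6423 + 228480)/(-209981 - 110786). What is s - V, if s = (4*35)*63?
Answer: 2829386997/320767 ≈ 8820.7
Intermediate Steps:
s = 8820 (s = 140*63 = 8820)
V = -222057/320767 (V = 222057/(-320767) = 222057*(-1/320767) = -222057/320767 ≈ -0.69227)
s - V = 8820 - 1*(-222057/320767) = 8820 + 222057/320767 = 2829386997/320767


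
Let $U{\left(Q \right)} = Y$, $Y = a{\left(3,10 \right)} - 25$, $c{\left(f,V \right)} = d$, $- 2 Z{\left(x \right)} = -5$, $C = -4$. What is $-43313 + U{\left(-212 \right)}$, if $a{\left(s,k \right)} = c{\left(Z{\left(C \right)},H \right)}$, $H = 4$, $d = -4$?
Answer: $-43342$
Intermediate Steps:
$Z{\left(x \right)} = \frac{5}{2}$ ($Z{\left(x \right)} = \left(- \frac{1}{2}\right) \left(-5\right) = \frac{5}{2}$)
$c{\left(f,V \right)} = -4$
$a{\left(s,k \right)} = -4$
$Y = -29$ ($Y = -4 - 25 = -29$)
$U{\left(Q \right)} = -29$
$-43313 + U{\left(-212 \right)} = -43313 - 29 = -43342$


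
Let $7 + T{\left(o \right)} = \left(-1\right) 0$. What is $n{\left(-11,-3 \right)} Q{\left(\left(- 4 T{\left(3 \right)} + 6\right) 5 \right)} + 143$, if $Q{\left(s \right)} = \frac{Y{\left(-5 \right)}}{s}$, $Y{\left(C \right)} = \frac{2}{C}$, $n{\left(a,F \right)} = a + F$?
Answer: $\frac{60789}{425} \approx 143.03$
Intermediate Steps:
$n{\left(a,F \right)} = F + a$
$T{\left(o \right)} = -7$ ($T{\left(o \right)} = -7 - 0 = -7 + 0 = -7$)
$Q{\left(s \right)} = - \frac{2}{5 s}$ ($Q{\left(s \right)} = \frac{2 \frac{1}{-5}}{s} = \frac{2 \left(- \frac{1}{5}\right)}{s} = - \frac{2}{5 s}$)
$n{\left(-11,-3 \right)} Q{\left(\left(- 4 T{\left(3 \right)} + 6\right) 5 \right)} + 143 = \left(-3 - 11\right) \left(- \frac{2}{5 \left(\left(-4\right) \left(-7\right) + 6\right) 5}\right) + 143 = - 14 \left(- \frac{2}{5 \left(28 + 6\right) 5}\right) + 143 = - 14 \left(- \frac{2}{5 \cdot 34 \cdot 5}\right) + 143 = - 14 \left(- \frac{2}{5 \cdot 170}\right) + 143 = - 14 \left(\left(- \frac{2}{5}\right) \frac{1}{170}\right) + 143 = \left(-14\right) \left(- \frac{1}{425}\right) + 143 = \frac{14}{425} + 143 = \frac{60789}{425}$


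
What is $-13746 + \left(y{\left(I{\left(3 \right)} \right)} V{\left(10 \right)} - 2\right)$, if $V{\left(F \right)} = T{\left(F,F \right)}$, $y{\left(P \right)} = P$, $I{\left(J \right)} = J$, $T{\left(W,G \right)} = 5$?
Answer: $-13733$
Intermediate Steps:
$V{\left(F \right)} = 5$
$-13746 + \left(y{\left(I{\left(3 \right)} \right)} V{\left(10 \right)} - 2\right) = -13746 + \left(3 \cdot 5 - 2\right) = -13746 + \left(15 - 2\right) = -13746 + 13 = -13733$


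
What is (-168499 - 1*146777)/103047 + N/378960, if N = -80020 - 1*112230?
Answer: -4642925957/1301689704 ≈ -3.5668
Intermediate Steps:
N = -192250 (N = -80020 - 112230 = -192250)
(-168499 - 1*146777)/103047 + N/378960 = (-168499 - 1*146777)/103047 - 192250/378960 = (-168499 - 146777)*(1/103047) - 192250*1/378960 = -315276*1/103047 - 19225/37896 = -105092/34349 - 19225/37896 = -4642925957/1301689704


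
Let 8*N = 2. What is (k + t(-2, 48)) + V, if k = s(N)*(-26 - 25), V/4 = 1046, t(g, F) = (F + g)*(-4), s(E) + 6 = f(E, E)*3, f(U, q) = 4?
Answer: 3694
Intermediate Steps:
N = ¼ (N = (⅛)*2 = ¼ ≈ 0.25000)
s(E) = 6 (s(E) = -6 + 4*3 = -6 + 12 = 6)
t(g, F) = -4*F - 4*g
V = 4184 (V = 4*1046 = 4184)
k = -306 (k = 6*(-26 - 25) = 6*(-51) = -306)
(k + t(-2, 48)) + V = (-306 + (-4*48 - 4*(-2))) + 4184 = (-306 + (-192 + 8)) + 4184 = (-306 - 184) + 4184 = -490 + 4184 = 3694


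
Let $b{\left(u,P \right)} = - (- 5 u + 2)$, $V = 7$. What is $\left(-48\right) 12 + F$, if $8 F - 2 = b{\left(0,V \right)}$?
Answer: $-576$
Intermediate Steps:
$b{\left(u,P \right)} = -2 + 5 u$ ($b{\left(u,P \right)} = - (2 - 5 u) = -2 + 5 u$)
$F = 0$ ($F = \frac{1}{4} + \frac{-2 + 5 \cdot 0}{8} = \frac{1}{4} + \frac{-2 + 0}{8} = \frac{1}{4} + \frac{1}{8} \left(-2\right) = \frac{1}{4} - \frac{1}{4} = 0$)
$\left(-48\right) 12 + F = \left(-48\right) 12 + 0 = -576 + 0 = -576$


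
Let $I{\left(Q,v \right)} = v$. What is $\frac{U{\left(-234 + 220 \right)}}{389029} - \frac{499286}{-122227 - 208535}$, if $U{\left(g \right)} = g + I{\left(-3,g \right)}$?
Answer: $\frac{97113735979}{64338005049} \approx 1.5094$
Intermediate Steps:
$U{\left(g \right)} = 2 g$ ($U{\left(g \right)} = g + g = 2 g$)
$\frac{U{\left(-234 + 220 \right)}}{389029} - \frac{499286}{-122227 - 208535} = \frac{2 \left(-234 + 220\right)}{389029} - \frac{499286}{-122227 - 208535} = 2 \left(-14\right) \frac{1}{389029} - \frac{499286}{-330762} = \left(-28\right) \frac{1}{389029} - - \frac{249643}{165381} = - \frac{28}{389029} + \frac{249643}{165381} = \frac{97113735979}{64338005049}$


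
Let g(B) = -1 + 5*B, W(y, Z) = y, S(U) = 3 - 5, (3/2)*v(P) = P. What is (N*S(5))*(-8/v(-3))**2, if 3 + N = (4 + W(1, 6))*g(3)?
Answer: -2144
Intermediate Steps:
v(P) = 2*P/3
S(U) = -2
N = 67 (N = -3 + (4 + 1)*(-1 + 5*3) = -3 + 5*(-1 + 15) = -3 + 5*14 = -3 + 70 = 67)
(N*S(5))*(-8/v(-3))**2 = (67*(-2))*(-8/((2/3)*(-3)))**2 = -134*(-8/(-2))**2 = -134*(-8*(-1/2))**2 = -134*4**2 = -134*16 = -2144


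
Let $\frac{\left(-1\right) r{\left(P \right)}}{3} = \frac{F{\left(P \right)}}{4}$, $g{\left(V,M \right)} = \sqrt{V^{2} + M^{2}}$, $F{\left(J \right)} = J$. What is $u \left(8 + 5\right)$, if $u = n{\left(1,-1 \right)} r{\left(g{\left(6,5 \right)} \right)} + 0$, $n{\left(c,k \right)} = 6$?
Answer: $- \frac{117 \sqrt{61}}{2} \approx -456.9$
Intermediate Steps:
$g{\left(V,M \right)} = \sqrt{M^{2} + V^{2}}$
$r{\left(P \right)} = - \frac{3 P}{4}$ ($r{\left(P \right)} = - 3 \frac{P}{4} = - \frac{3 P}{4}$)
$u = - \frac{9 \sqrt{61}}{2}$ ($u = 6 \left(- \frac{3 \sqrt{5^{2} + 6^{2}}}{4}\right) + 0 = 6 \left(- \frac{3 \sqrt{25 + 36}}{4}\right) + 0 = 6 \left(- \frac{3 \sqrt{61}}{4}\right) + 0 = - \frac{9 \sqrt{61}}{2} + 0 = - \frac{9 \sqrt{61}}{2} \approx -35.146$)
$u \left(8 + 5\right) = - \frac{9 \sqrt{61}}{2} \left(8 + 5\right) = - \frac{9 \sqrt{61}}{2} \cdot 13 = - \frac{117 \sqrt{61}}{2}$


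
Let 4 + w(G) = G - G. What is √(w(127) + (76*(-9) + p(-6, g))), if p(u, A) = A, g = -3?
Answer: I*√691 ≈ 26.287*I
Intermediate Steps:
w(G) = -4 (w(G) = -4 + (G - G) = -4 + 0 = -4)
√(w(127) + (76*(-9) + p(-6, g))) = √(-4 + (76*(-9) - 3)) = √(-4 + (-684 - 3)) = √(-4 - 687) = √(-691) = I*√691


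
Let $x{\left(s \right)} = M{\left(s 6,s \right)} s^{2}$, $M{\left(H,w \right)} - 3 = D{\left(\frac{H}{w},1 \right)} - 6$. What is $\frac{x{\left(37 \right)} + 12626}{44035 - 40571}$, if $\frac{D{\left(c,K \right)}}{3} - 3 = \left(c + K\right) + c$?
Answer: $\frac{74231}{3464} \approx 21.429$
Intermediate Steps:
$D{\left(c,K \right)} = 9 + 3 K + 6 c$ ($D{\left(c,K \right)} = 9 + 3 \left(\left(c + K\right) + c\right) = 9 + 3 \left(\left(K + c\right) + c\right) = 9 + 3 \left(K + 2 c\right) = 9 + \left(3 K + 6 c\right) = 9 + 3 K + 6 c$)
$M{\left(H,w \right)} = 9 + \frac{6 H}{w}$ ($M{\left(H,w \right)} = 3 + \left(\left(9 + 3 \cdot 1 + 6 \frac{H}{w}\right) - 6\right) = 3 + \left(\left(9 + 3 + \frac{6 H}{w}\right) - 6\right) = 3 + \left(\left(12 + \frac{6 H}{w}\right) - 6\right) = 3 + \left(6 + \frac{6 H}{w}\right) = 9 + \frac{6 H}{w}$)
$x{\left(s \right)} = 45 s^{2}$ ($x{\left(s \right)} = \left(9 + \frac{6 s 6}{s}\right) s^{2} = \left(9 + \frac{6 \cdot 6 s}{s}\right) s^{2} = \left(9 + 36\right) s^{2} = 45 s^{2}$)
$\frac{x{\left(37 \right)} + 12626}{44035 - 40571} = \frac{45 \cdot 37^{2} + 12626}{44035 - 40571} = \frac{45 \cdot 1369 + 12626}{3464} = \left(61605 + 12626\right) \frac{1}{3464} = 74231 \cdot \frac{1}{3464} = \frac{74231}{3464}$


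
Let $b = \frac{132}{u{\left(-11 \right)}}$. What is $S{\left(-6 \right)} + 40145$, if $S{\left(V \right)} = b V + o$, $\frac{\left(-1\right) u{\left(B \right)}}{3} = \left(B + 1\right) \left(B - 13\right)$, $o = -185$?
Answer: $\frac{399611}{10} \approx 39961.0$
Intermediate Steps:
$u{\left(B \right)} = - 3 \left(1 + B\right) \left(-13 + B\right)$ ($u{\left(B \right)} = - 3 \left(B + 1\right) \left(B - 13\right) = - 3 \left(1 + B\right) \left(-13 + B\right)$)
$b = - \frac{11}{60}$ ($b = \frac{132}{39 - 3 \left(-11\right)^{2} + 36 \left(-11\right)} = \frac{132}{39 - 363 - 396} = \frac{132}{-720} = 132 \left(- \frac{1}{720}\right) = - \frac{11}{60} \approx -0.18333$)
$S{\left(V \right)} = -185 - \frac{11 V}{60}$ ($S{\left(V \right)} = - \frac{11 V}{60} - 185 = -185 - \frac{11 V}{60}$)
$S{\left(-6 \right)} + 40145 = \left(-185 - - \frac{11}{10}\right) + 40145 = \left(-185 + \frac{11}{10}\right) + 40145 = - \frac{1839}{10} + 40145 = \frac{399611}{10}$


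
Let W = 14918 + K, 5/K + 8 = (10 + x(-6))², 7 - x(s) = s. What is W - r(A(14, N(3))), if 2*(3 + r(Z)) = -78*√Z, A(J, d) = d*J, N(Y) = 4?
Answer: 7773846/521 + 78*√14 ≈ 15213.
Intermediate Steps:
x(s) = 7 - s
K = 5/521 (K = 5/(-8 + (10 + (7 - 1*(-6)))²) = 5/(-8 + (10 + (7 + 6))²) = 5/(-8 + (10 + 13)²) = 5/(-8 + 23²) = 5/(-8 + 529) = 5/521 ≈ 0.0095969)
A(J, d) = J*d
r(Z) = -3 - 39*√Z (r(Z) = -3 + (-78*√Z)/2 = -3 - 39*√Z)
W = 7772283/521 (W = 14918 + 5/521 = 7772283/521 ≈ 14918.)
W - r(A(14, N(3))) = 7772283/521 - (-3 - 39*2*√14) = 7772283/521 - (-3 - 78*√14) = 7772283/521 + (3 + 78*√14) = 7773846/521 + 78*√14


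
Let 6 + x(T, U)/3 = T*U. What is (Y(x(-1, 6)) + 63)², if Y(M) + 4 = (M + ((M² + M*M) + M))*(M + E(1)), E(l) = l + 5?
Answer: 5706442681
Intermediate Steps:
E(l) = 5 + l
x(T, U) = -18 + 3*T*U (x(T, U) = -18 + 3*(T*U) = -18 + 3*T*U)
Y(M) = -4 + (6 + M)*(2*M + 2*M²) (Y(M) = -4 + (M + ((M² + M*M) + M))*(M + (5 + 1)) = -4 + (M + ((M² + M²) + M))*(M + 6) = -4 + (M + (2*M² + M))*(6 + M) = -4 + (M + (M + 2*M²))*(6 + M) = -4 + (2*M + 2*M²)*(6 + M) = -4 + (6 + M)*(2*M + 2*M²))
(Y(x(-1, 6)) + 63)² = ((-4 + 2*(-18 + 3*(-1)*6)³ + 12*(-18 + 3*(-1)*6) + 14*(-18 + 3*(-1)*6)²) + 63)² = ((-4 + 2*(-18 - 18)³ + 12*(-18 - 18) + 14*(-18 - 18)²) + 63)² = ((-4 + 2*(-36)³ + 12*(-36) + 14*(-36)²) + 63)² = ((-4 + 2*(-46656) - 432 + 14*1296) + 63)² = ((-4 - 93312 - 432 + 18144) + 63)² = (-75604 + 63)² = (-75541)² = 5706442681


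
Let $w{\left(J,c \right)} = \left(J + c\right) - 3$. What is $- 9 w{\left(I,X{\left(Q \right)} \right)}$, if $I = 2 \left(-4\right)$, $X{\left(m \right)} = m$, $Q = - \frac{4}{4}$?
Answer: $108$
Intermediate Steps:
$Q = -1$ ($Q = \left(-4\right) \frac{1}{4} = -1$)
$I = -8$
$w{\left(J,c \right)} = -3 + J + c$
$- 9 w{\left(I,X{\left(Q \right)} \right)} = - 9 \left(-3 - 8 - 1\right) = \left(-9\right) \left(-12\right) = 108$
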